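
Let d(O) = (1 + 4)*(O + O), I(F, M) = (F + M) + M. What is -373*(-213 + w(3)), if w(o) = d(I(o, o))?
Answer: 45879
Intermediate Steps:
I(F, M) = F + 2*M
d(O) = 10*O (d(O) = 5*(2*O) = 10*O)
w(o) = 30*o (w(o) = 10*(o + 2*o) = 10*(3*o) = 30*o)
-373*(-213 + w(3)) = -373*(-213 + 30*3) = -373*(-213 + 90) = -373*(-123) = 45879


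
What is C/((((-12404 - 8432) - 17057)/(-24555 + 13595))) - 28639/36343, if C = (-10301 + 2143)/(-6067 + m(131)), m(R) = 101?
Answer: -1612459838221/4108024426917 ≈ -0.39251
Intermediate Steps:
C = 4079/2983 (C = (-10301 + 2143)/(-6067 + 101) = -8158/(-5966) = -8158*(-1/5966) = 4079/2983 ≈ 1.3674)
C/((((-12404 - 8432) - 17057)/(-24555 + 13595))) - 28639/36343 = 4079/(2983*((((-12404 - 8432) - 17057)/(-24555 + 13595)))) - 28639/36343 = 4079/(2983*(((-20836 - 17057)/(-10960)))) - 28639*1/36343 = 4079/(2983*((-37893*(-1/10960)))) - 28639/36343 = 4079/(2983*(37893/10960)) - 28639/36343 = (4079/2983)*(10960/37893) - 28639/36343 = 44705840/113034819 - 28639/36343 = -1612459838221/4108024426917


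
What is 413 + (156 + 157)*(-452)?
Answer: -141063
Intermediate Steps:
413 + (156 + 157)*(-452) = 413 + 313*(-452) = 413 - 141476 = -141063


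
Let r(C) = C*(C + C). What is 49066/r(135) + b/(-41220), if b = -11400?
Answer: 6772307/4173525 ≈ 1.6227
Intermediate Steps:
r(C) = 2*C² (r(C) = C*(2*C) = 2*C²)
49066/r(135) + b/(-41220) = 49066/((2*135²)) - 11400/(-41220) = 49066/((2*18225)) - 11400*(-1/41220) = 49066/36450 + 190/687 = 49066*(1/36450) + 190/687 = 24533/18225 + 190/687 = 6772307/4173525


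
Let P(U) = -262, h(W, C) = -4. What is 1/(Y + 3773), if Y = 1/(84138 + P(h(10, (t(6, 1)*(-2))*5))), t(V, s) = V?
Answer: 83876/316464149 ≈ 0.00026504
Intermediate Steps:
Y = 1/83876 (Y = 1/(84138 - 262) = 1/83876 ≈ 1.1922e-5)
1/(Y + 3773) = 1/(1/83876 + 3773) = 1/(316464149/83876) = 83876/316464149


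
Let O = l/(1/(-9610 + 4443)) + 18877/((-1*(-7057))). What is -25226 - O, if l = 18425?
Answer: 671662298816/7057 ≈ 9.5177e+7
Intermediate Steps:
O = -671840318698/7057 (O = 18425/(1/(-9610 + 4443)) + 18877/((-1*(-7057))) = 18425/(1/(-5167)) + 18877/7057 = 18425/(-1/5167) + 18877*(1/7057) = 18425*(-5167) + 18877/7057 = -95201975 + 18877/7057 = -671840318698/7057 ≈ -9.5202e+7)
-25226 - O = -25226 - 1*(-671840318698/7057) = -25226 + 671840318698/7057 = 671662298816/7057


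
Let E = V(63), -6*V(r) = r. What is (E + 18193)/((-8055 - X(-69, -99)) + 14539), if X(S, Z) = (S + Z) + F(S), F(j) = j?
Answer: 36365/13442 ≈ 2.7053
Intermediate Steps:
V(r) = -r/6
E = -21/2 (E = -⅙*63 = -21/2 ≈ -10.500)
X(S, Z) = Z + 2*S (X(S, Z) = (S + Z) + S = Z + 2*S)
(E + 18193)/((-8055 - X(-69, -99)) + 14539) = (-21/2 + 18193)/((-8055 - (-99 + 2*(-69))) + 14539) = 36365/(2*((-8055 - (-99 - 138)) + 14539)) = 36365/(2*((-8055 - 1*(-237)) + 14539)) = 36365/(2*((-8055 + 237) + 14539)) = 36365/(2*(-7818 + 14539)) = (36365/2)/6721 = (36365/2)*(1/6721) = 36365/13442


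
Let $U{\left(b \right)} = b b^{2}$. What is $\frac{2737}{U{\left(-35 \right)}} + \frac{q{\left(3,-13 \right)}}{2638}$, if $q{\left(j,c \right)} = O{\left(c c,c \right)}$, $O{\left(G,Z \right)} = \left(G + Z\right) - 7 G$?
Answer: $- \frac{7321833}{16157750} \approx -0.45315$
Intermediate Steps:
$O{\left(G,Z \right)} = Z - 6 G$
$q{\left(j,c \right)} = c - 6 c^{2}$ ($q{\left(j,c \right)} = c - 6 c c = c - 6 c^{2}$)
$U{\left(b \right)} = b^{3}$
$\frac{2737}{U{\left(-35 \right)}} + \frac{q{\left(3,-13 \right)}}{2638} = \frac{2737}{\left(-35\right)^{3}} + \frac{\left(-13\right) \left(1 - -78\right)}{2638} = \frac{2737}{-42875} + - 13 \left(1 + 78\right) \frac{1}{2638} = 2737 \left(- \frac{1}{42875}\right) + \left(-13\right) 79 \cdot \frac{1}{2638} = - \frac{391}{6125} - \frac{1027}{2638} = - \frac{7321833}{16157750}$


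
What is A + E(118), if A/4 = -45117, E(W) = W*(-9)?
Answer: -181530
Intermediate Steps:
E(W) = -9*W
A = -180468 (A = 4*(-45117) = -180468)
A + E(118) = -180468 - 9*118 = -180468 - 1062 = -181530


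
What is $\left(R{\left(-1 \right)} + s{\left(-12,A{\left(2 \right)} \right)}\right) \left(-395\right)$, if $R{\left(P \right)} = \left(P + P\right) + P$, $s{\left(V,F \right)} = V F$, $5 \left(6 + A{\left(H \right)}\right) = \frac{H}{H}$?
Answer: $-26307$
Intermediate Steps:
$A{\left(H \right)} = - \frac{29}{5}$ ($A{\left(H \right)} = -6 + \frac{H \frac{1}{H}}{5} = -6 + \frac{1}{5} \cdot 1 = -6 + \frac{1}{5} = - \frac{29}{5}$)
$s{\left(V,F \right)} = F V$
$R{\left(P \right)} = 3 P$ ($R{\left(P \right)} = 2 P + P = 3 P$)
$\left(R{\left(-1 \right)} + s{\left(-12,A{\left(2 \right)} \right)}\right) \left(-395\right) = \left(3 \left(-1\right) - - \frac{348}{5}\right) \left(-395\right) = \left(-3 + \frac{348}{5}\right) \left(-395\right) = \frac{333}{5} \left(-395\right) = -26307$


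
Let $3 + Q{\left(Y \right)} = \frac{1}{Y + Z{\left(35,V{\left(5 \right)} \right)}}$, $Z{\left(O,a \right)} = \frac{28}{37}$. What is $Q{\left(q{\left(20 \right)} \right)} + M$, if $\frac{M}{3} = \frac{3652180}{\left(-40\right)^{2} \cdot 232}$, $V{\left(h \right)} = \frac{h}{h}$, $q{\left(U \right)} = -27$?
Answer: $\frac{477188017}{18021760} \approx 26.478$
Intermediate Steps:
$V{\left(h \right)} = 1$
$Z{\left(O,a \right)} = \frac{28}{37}$ ($Z{\left(O,a \right)} = 28 \cdot \frac{1}{37} = \frac{28}{37}$)
$M = \frac{547827}{18560}$ ($M = 3 \frac{3652180}{\left(-40\right)^{2} \cdot 232} = 3 \frac{3652180}{1600 \cdot 232} = 3 \cdot \frac{3652180}{371200} = 3 \cdot 3652180 \cdot \frac{1}{371200} = 3 \cdot \frac{182609}{18560} = \frac{547827}{18560} \approx 29.517$)
$Q{\left(Y \right)} = -3 + \frac{1}{\frac{28}{37} + Y}$ ($Q{\left(Y \right)} = -3 + \frac{1}{Y + \frac{28}{37}} = -3 + \frac{1}{\frac{28}{37} + Y}$)
$Q{\left(q{\left(20 \right)} \right)} + M = \frac{-47 - -2997}{28 + 37 \left(-27\right)} + \frac{547827}{18560} = \frac{-47 + 2997}{28 - 999} + \frac{547827}{18560} = \frac{1}{-971} \cdot 2950 + \frac{547827}{18560} = \left(- \frac{1}{971}\right) 2950 + \frac{547827}{18560} = - \frac{2950}{971} + \frac{547827}{18560} = \frac{477188017}{18021760}$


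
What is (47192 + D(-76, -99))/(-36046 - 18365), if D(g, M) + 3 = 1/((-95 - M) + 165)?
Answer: -2658314/3065153 ≈ -0.86727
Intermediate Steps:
D(g, M) = -3 + 1/(70 - M) (D(g, M) = -3 + 1/((-95 - M) + 165) = -3 + 1/(70 - M))
(47192 + D(-76, -99))/(-36046 - 18365) = (47192 + (209 - 3*(-99))/(-70 - 99))/(-36046 - 18365) = (47192 + (209 + 297)/(-169))/(-54411) = (47192 - 1/169*506)*(-1/54411) = (47192 - 506/169)*(-1/54411) = (7974942/169)*(-1/54411) = -2658314/3065153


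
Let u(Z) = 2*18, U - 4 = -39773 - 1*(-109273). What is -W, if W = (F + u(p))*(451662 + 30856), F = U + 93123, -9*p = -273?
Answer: -78487825434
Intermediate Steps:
p = 91/3 (p = -⅑*(-273) = 91/3 ≈ 30.333)
U = 69504 (U = 4 + (-39773 - 1*(-109273)) = 4 + (-39773 + 109273) = 4 + 69500 = 69504)
F = 162627 (F = 69504 + 93123 = 162627)
u(Z) = 36
W = 78487825434 (W = (162627 + 36)*(451662 + 30856) = 162663*482518 = 78487825434)
-W = -1*78487825434 = -78487825434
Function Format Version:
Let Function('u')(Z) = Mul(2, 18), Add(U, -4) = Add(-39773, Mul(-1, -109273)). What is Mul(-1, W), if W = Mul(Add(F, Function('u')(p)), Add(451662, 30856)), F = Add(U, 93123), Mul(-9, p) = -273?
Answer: -78487825434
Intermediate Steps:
p = Rational(91, 3) (p = Mul(Rational(-1, 9), -273) = Rational(91, 3) ≈ 30.333)
U = 69504 (U = Add(4, Add(-39773, Mul(-1, -109273))) = Add(4, Add(-39773, 109273)) = Add(4, 69500) = 69504)
F = 162627 (F = Add(69504, 93123) = 162627)
Function('u')(Z) = 36
W = 78487825434 (W = Mul(Add(162627, 36), Add(451662, 30856)) = Mul(162663, 482518) = 78487825434)
Mul(-1, W) = Mul(-1, 78487825434) = -78487825434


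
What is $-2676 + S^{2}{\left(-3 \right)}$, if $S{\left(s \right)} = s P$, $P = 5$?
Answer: $-2451$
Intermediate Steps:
$S{\left(s \right)} = 5 s$ ($S{\left(s \right)} = s 5 = 5 s$)
$-2676 + S^{2}{\left(-3 \right)} = -2676 + \left(5 \left(-3\right)\right)^{2} = -2676 + \left(-15\right)^{2} = -2676 + 225 = -2451$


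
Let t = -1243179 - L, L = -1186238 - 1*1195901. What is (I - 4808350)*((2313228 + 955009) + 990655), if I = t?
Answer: -15627535715880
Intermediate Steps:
L = -2382139 (L = -1186238 - 1195901 = -2382139)
t = 1138960 (t = -1243179 - 1*(-2382139) = -1243179 + 2382139 = 1138960)
I = 1138960
(I - 4808350)*((2313228 + 955009) + 990655) = (1138960 - 4808350)*((2313228 + 955009) + 990655) = -3669390*(3268237 + 990655) = -3669390*4258892 = -15627535715880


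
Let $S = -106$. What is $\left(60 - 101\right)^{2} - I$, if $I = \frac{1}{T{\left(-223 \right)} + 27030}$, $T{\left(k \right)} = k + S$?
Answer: $\frac{44884380}{26701} \approx 1681.0$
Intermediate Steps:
$T{\left(k \right)} = -106 + k$ ($T{\left(k \right)} = k - 106 = -106 + k$)
$I = \frac{1}{26701}$ ($I = \frac{1}{\left(-106 - 223\right) + 27030} = \frac{1}{-329 + 27030} = \frac{1}{26701} \approx 3.7452 \cdot 10^{-5}$)
$\left(60 - 101\right)^{2} - I = \left(60 - 101\right)^{2} - \frac{1}{26701} = \left(-41\right)^{2} - \frac{1}{26701} = 1681 - \frac{1}{26701} = \frac{44884380}{26701}$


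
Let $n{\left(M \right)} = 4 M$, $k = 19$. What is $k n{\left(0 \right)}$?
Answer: $0$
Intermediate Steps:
$k n{\left(0 \right)} = 19 \cdot 4 \cdot 0 = 19 \cdot 0 = 0$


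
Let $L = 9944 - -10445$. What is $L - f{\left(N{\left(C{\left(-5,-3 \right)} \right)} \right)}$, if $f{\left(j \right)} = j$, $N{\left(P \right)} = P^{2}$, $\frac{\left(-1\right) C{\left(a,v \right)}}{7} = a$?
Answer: $19164$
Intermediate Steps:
$C{\left(a,v \right)} = - 7 a$
$L = 20389$ ($L = 9944 + 10445 = 20389$)
$L - f{\left(N{\left(C{\left(-5,-3 \right)} \right)} \right)} = 20389 - \left(\left(-7\right) \left(-5\right)\right)^{2} = 20389 - 35^{2} = 20389 - 1225 = 19164$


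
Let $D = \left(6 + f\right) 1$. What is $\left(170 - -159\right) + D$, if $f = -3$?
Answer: $332$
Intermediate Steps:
$D = 3$ ($D = \left(6 - 3\right) 1 = 3 \cdot 1 = 3$)
$\left(170 - -159\right) + D = \left(170 - -159\right) + 3 = \left(170 + 159\right) + 3 = 329 + 3 = 332$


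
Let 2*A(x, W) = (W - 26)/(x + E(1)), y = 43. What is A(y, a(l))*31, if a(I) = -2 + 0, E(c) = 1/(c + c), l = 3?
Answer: -868/87 ≈ -9.9770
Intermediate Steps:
E(c) = 1/(2*c)
a(I) = -2
A(x, W) = (-26 + W)/(2*(1/2 + x)) (A(x, W) = ((W - 26)/(x + (1/2)/1))/2 = ((-26 + W)/(x + (1/2)*1))/2 = ((-26 + W)/(x + 1/2))/2 = ((-26 + W)/(1/2 + x))/2 = (-26 + W)/(2*(1/2 + x)))
A(y, a(l))*31 = ((-26 - 2)/(1 + 2*43))*31 = (-28/(1 + 86))*31 = (-28/87)*31 = ((1/87)*(-28))*31 = -28/87*31 = -868/87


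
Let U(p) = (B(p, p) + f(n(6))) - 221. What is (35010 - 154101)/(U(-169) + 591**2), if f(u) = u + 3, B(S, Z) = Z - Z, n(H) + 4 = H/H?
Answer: -119091/349060 ≈ -0.34118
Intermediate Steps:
n(H) = -3 (n(H) = -4 + H/H = -4 + 1 = -3)
B(S, Z) = 0
f(u) = 3 + u
U(p) = -221 (U(p) = (0 + (3 - 3)) - 221 = (0 + 0) - 221 = 0 - 221 = -221)
(35010 - 154101)/(U(-169) + 591**2) = (35010 - 154101)/(-221 + 591**2) = -119091/(-221 + 349281) = -119091/349060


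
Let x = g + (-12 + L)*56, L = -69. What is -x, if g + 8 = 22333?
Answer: -17789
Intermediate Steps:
g = 22325 (g = -8 + 22333 = 22325)
x = 17789 (x = 22325 + (-12 - 69)*56 = 22325 - 81*56 = 22325 - 4536 = 17789)
-x = -1*17789 = -17789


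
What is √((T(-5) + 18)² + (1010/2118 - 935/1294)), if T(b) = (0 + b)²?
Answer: √3471679858668414/1370346 ≈ 42.997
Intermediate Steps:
T(b) = b²
√((T(-5) + 18)² + (1010/2118 - 935/1294)) = √(((-5)² + 18)² + (1010/2118 - 935/1294)) = √((25 + 18)² + (1010*(1/2118) - 935*1/1294)) = √(43² + (505/1059 - 935/1294)) = √(1849 - 336695/1370346) = √(2533433059/1370346) = √3471679858668414/1370346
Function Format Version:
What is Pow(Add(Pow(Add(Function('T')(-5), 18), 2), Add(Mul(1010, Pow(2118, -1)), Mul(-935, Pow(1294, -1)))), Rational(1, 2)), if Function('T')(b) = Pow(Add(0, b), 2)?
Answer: Mul(Rational(1, 1370346), Pow(3471679858668414, Rational(1, 2))) ≈ 42.997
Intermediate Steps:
Function('T')(b) = Pow(b, 2)
Pow(Add(Pow(Add(Function('T')(-5), 18), 2), Add(Mul(1010, Pow(2118, -1)), Mul(-935, Pow(1294, -1)))), Rational(1, 2)) = Pow(Add(Pow(Add(Pow(-5, 2), 18), 2), Add(Mul(1010, Pow(2118, -1)), Mul(-935, Pow(1294, -1)))), Rational(1, 2)) = Pow(Add(Pow(Add(25, 18), 2), Add(Mul(1010, Rational(1, 2118)), Mul(-935, Rational(1, 1294)))), Rational(1, 2)) = Pow(Add(Pow(43, 2), Add(Rational(505, 1059), Rational(-935, 1294))), Rational(1, 2)) = Pow(Add(1849, Rational(-336695, 1370346)), Rational(1, 2)) = Pow(Rational(2533433059, 1370346), Rational(1, 2)) = Mul(Rational(1, 1370346), Pow(3471679858668414, Rational(1, 2)))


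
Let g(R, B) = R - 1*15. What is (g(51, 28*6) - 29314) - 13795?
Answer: -43073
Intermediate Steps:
g(R, B) = -15 + R (g(R, B) = R - 15 = -15 + R)
(g(51, 28*6) - 29314) - 13795 = ((-15 + 51) - 29314) - 13795 = (36 - 29314) - 13795 = -29278 - 13795 = -43073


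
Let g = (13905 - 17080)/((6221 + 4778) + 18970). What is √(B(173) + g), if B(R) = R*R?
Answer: √26880365670194/29969 ≈ 173.00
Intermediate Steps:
B(R) = R²
g = -3175/29969 (g = -3175/(10999 + 18970) = -3175/29969 ≈ -0.10594)
√(B(173) + g) = √(173² - 3175/29969) = √(29929 - 3175/29969) = √(896939026/29969) = √26880365670194/29969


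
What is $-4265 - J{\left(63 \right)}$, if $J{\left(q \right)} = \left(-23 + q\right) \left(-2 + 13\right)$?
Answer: $-4705$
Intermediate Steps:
$J{\left(q \right)} = -253 + 11 q$ ($J{\left(q \right)} = \left(-23 + q\right) 11 = -253 + 11 q$)
$-4265 - J{\left(63 \right)} = -4265 - \left(-253 + 11 \cdot 63\right) = -4265 - \left(-253 + 693\right) = -4265 - 440 = -4705$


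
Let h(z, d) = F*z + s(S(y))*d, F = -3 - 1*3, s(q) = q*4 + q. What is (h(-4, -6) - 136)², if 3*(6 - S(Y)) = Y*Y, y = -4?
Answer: 17424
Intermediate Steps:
S(Y) = 6 - Y²/3 (S(Y) = 6 - Y*Y/3 = 6 - Y²/3)
s(q) = 5*q (s(q) = 4*q + q = 5*q)
F = -6 (F = -3 - 3 = -6)
h(z, d) = -6*z + 10*d/3 (h(z, d) = -6*z + (5*(6 - ⅓*(-4)²))*d = -6*z + (5*(6 - ⅓*16))*d = -6*z + (5*(6 - 16/3))*d = -6*z + (5*(⅔))*d = -6*z + 10*d/3)
(h(-4, -6) - 136)² = ((-6*(-4) + (10/3)*(-6)) - 136)² = ((24 - 20) - 136)² = (4 - 136)² = (-132)² = 17424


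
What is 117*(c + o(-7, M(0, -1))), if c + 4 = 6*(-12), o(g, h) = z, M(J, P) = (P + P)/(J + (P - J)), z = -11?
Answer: -10179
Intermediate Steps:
M(J, P) = 2 (M(J, P) = (2*P)/P = 2)
o(g, h) = -11
c = -76 (c = -4 + 6*(-12) = -4 - 72 = -76)
117*(c + o(-7, M(0, -1))) = 117*(-76 - 11) = 117*(-87) = -10179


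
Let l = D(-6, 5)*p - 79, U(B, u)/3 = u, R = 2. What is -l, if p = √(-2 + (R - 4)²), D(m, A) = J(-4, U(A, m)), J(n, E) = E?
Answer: 79 + 18*√2 ≈ 104.46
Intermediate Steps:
U(B, u) = 3*u
D(m, A) = 3*m
p = √2 (p = √(-2 + (2 - 4)²) = √(-2 + (-2)²) = √(-2 + 4) = √2 ≈ 1.4142)
l = -79 - 18*√2 (l = (3*(-6))*√2 - 79 = -18*√2 - 79 = -79 - 18*√2 ≈ -104.46)
-l = -(-79 - 18*√2) = 79 + 18*√2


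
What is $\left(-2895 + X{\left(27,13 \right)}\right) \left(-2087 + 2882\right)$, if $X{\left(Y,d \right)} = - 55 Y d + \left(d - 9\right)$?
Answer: $-17645820$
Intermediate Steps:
$X{\left(Y,d \right)} = -9 + d - 55 Y d$ ($X{\left(Y,d \right)} = - 55 Y d + \left(-9 + d\right) = -9 + d - 55 Y d$)
$\left(-2895 + X{\left(27,13 \right)}\right) \left(-2087 + 2882\right) = \left(-2895 - \left(-4 + 19305\right)\right) \left(-2087 + 2882\right) = \left(-2895 - 19301\right) 795 = \left(-22196\right) 795 = -17645820$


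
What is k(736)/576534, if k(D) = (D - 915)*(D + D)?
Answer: -131744/288267 ≈ -0.45702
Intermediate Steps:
k(D) = 2*D*(-915 + D) (k(D) = (-915 + D)*(2*D) = 2*D*(-915 + D))
k(736)/576534 = (2*736*(-915 + 736))/576534 = (2*736*(-179))*(1/576534) = -263488*1/576534 = -131744/288267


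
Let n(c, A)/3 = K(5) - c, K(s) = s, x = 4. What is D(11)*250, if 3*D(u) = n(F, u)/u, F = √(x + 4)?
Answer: 1250/11 - 500*√2/11 ≈ 49.354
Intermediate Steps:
F = 2*√2 (F = √(4 + 4) = √8 = 2*√2 ≈ 2.8284)
n(c, A) = 15 - 3*c (n(c, A) = 3*(5 - c) = 15 - 3*c)
D(u) = (15 - 6*√2)/(3*u) (D(u) = ((15 - 6*√2)/u)/3 = (15 - 6*√2)/(3*u))
D(11)*250 = ((5 - 2*√2)/11)*250 = (5/11 - 2*√2/11)*250 = 1250/11 - 500*√2/11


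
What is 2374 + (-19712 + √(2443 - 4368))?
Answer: -17338 + 5*I*√77 ≈ -17338.0 + 43.875*I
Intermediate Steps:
2374 + (-19712 + √(2443 - 4368)) = 2374 + (-19712 + √(-1925)) = 2374 + (-19712 + 5*I*√77) = -17338 + 5*I*√77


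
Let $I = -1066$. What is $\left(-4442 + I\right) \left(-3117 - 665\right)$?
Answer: $20831256$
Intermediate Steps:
$\left(-4442 + I\right) \left(-3117 - 665\right) = \left(-4442 - 1066\right) \left(-3117 - 665\right) = \left(-5508\right) \left(-3782\right) = 20831256$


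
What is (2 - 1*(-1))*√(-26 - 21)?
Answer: 3*I*√47 ≈ 20.567*I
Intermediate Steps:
(2 - 1*(-1))*√(-26 - 21) = (2 + 1)*√(-47) = 3*(I*√47) = 3*I*√47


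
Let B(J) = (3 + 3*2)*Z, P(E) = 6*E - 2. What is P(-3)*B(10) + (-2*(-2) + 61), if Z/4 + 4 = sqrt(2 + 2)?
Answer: 1505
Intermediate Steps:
P(E) = -2 + 6*E
Z = -8 (Z = -16 + 4*sqrt(2 + 2) = -16 + 4*sqrt(4) = -16 + 4*2 = -16 + 8 = -8)
B(J) = -72 (B(J) = (3 + 3*2)*(-8) = (3 + 6)*(-8) = 9*(-8) = -72)
P(-3)*B(10) + (-2*(-2) + 61) = (-2 + 6*(-3))*(-72) + (-2*(-2) + 61) = (-2 - 18)*(-72) + (4 + 61) = -20*(-72) + 65 = 1440 + 65 = 1505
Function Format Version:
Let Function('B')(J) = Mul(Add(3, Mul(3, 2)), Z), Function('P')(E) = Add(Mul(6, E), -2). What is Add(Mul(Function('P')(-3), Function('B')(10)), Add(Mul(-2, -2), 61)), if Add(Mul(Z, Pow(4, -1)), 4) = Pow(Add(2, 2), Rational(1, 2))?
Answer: 1505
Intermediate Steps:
Function('P')(E) = Add(-2, Mul(6, E))
Z = -8 (Z = Add(-16, Mul(4, Pow(Add(2, 2), Rational(1, 2)))) = Add(-16, Mul(4, Pow(4, Rational(1, 2)))) = Add(-16, Mul(4, 2)) = Add(-16, 8) = -8)
Function('B')(J) = -72 (Function('B')(J) = Mul(Add(3, Mul(3, 2)), -8) = Mul(Add(3, 6), -8) = Mul(9, -8) = -72)
Add(Mul(Function('P')(-3), Function('B')(10)), Add(Mul(-2, -2), 61)) = Add(Mul(Add(-2, Mul(6, -3)), -72), Add(Mul(-2, -2), 61)) = Add(Mul(Add(-2, -18), -72), Add(4, 61)) = Add(Mul(-20, -72), 65) = Add(1440, 65) = 1505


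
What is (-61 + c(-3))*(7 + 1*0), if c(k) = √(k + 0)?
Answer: -427 + 7*I*√3 ≈ -427.0 + 12.124*I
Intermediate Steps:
c(k) = √k
(-61 + c(-3))*(7 + 1*0) = (-61 + √(-3))*(7 + 1*0) = (-61 + I*√3)*(7 + 0) = (-61 + I*√3)*7 = -427 + 7*I*√3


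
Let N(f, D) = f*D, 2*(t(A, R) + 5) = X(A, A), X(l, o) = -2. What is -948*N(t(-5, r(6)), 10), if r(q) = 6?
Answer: 56880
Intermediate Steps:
t(A, R) = -6 (t(A, R) = -5 + (1/2)*(-2) = -5 - 1 = -6)
N(f, D) = D*f
-948*N(t(-5, r(6)), 10) = -9480*(-6) = -948*(-60) = 56880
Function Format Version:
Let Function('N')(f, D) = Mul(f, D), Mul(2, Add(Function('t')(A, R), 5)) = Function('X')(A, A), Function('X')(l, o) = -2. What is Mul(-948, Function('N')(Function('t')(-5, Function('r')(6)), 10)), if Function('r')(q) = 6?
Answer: 56880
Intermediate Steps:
Function('t')(A, R) = -6 (Function('t')(A, R) = Add(-5, Mul(Rational(1, 2), -2)) = Add(-5, -1) = -6)
Function('N')(f, D) = Mul(D, f)
Mul(-948, Function('N')(Function('t')(-5, Function('r')(6)), 10)) = Mul(-948, Mul(10, -6)) = Mul(-948, -60) = 56880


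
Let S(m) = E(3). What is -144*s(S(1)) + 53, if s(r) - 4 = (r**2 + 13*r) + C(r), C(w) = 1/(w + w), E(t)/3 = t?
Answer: -29043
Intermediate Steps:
E(t) = 3*t
C(w) = 1/(2*w)
S(m) = 9 (S(m) = 3*3 = 9)
s(r) = 4 + r**2 + 1/(2*r) + 13*r (s(r) = 4 + ((r**2 + 13*r) + 1/(2*r)) = 4 + (r**2 + 1/(2*r) + 13*r) = 4 + r**2 + 1/(2*r) + 13*r)
-144*s(S(1)) + 53 = -144*(4 + 9**2 + (1/2)/9 + 13*9) + 53 = -144*(4 + 81 + (1/2)*(1/9) + 117) + 53 = -144*(4 + 81 + 1/18 + 117) + 53 = -144*3637/18 + 53 = -29096 + 53 = -29043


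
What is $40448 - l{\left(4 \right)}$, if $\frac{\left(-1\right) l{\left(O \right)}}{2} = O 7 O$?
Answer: $40672$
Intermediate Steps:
$l{\left(O \right)} = - 14 O^{2}$ ($l{\left(O \right)} = - 2 O 7 O = - 2 \cdot 7 O O = - 2 \cdot 7 O^{2} = - 14 O^{2}$)
$40448 - l{\left(4 \right)} = 40448 - - 14 \cdot 4^{2} = 40448 - \left(-14\right) 16 = 40448 - -224 = 40448 + 224 = 40672$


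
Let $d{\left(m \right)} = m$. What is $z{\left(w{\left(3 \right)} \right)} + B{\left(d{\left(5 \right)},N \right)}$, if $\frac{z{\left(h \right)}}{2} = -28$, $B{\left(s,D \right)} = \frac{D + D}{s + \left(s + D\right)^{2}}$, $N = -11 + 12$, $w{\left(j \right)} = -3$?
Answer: $- \frac{2294}{41} \approx -55.951$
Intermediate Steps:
$N = 1$
$B{\left(s,D \right)} = \frac{2 D}{s + \left(D + s\right)^{2}}$
$z{\left(h \right)} = -56$ ($z{\left(h \right)} = 2 \left(-28\right) = -56$)
$z{\left(w{\left(3 \right)} \right)} + B{\left(d{\left(5 \right)},N \right)} = -56 + 2 \cdot 1 \frac{1}{5 + \left(1 + 5\right)^{2}} = -56 + 2 \cdot 1 \frac{1}{5 + 6^{2}} = -56 + 2 \cdot 1 \frac{1}{5 + 36} = -56 + 2 \cdot 1 \cdot \frac{1}{41} = -56 + \frac{2}{41} = - \frac{2294}{41}$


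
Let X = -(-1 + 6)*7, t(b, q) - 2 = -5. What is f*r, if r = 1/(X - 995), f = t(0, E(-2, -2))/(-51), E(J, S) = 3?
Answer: -1/17510 ≈ -5.7110e-5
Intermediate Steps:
t(b, q) = -3 (t(b, q) = 2 - 5 = -3)
X = -35 (X = -1*5*7 = -5*7 = -35)
f = 1/17 (f = -3/(-51) = -3*(-1/51) = 1/17 ≈ 0.058824)
r = -1/1030 (r = 1/(-35 - 995) = 1/(-1030) = -1/1030 ≈ -0.00097087)
f*r = (1/17)*(-1/1030) = -1/17510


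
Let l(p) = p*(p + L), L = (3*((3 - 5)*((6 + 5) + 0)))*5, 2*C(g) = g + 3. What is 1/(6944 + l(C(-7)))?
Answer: 1/7608 ≈ 0.00013144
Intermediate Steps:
C(g) = 3/2 + g/2 (C(g) = (g + 3)/2 = (3 + g)/2 = 3/2 + g/2)
L = -330 (L = (3*(-2*(11 + 0)))*5 = (3*(-2*11))*5 = (3*(-22))*5 = -66*5 = -330)
l(p) = p*(-330 + p) (l(p) = p*(p - 330) = p*(-330 + p))
1/(6944 + l(C(-7))) = 1/(6944 + (3/2 + (½)*(-7))*(-330 + (3/2 + (½)*(-7)))) = 1/(6944 + (3/2 - 7/2)*(-330 + (3/2 - 7/2))) = 1/(6944 - 2*(-330 - 2)) = 1/(6944 - 2*(-332)) = 1/(6944 + 664) = 1/7608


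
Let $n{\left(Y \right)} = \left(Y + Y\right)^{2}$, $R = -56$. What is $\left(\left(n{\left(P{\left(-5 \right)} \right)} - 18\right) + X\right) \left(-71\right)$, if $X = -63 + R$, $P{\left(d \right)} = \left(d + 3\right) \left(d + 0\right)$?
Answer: $-18673$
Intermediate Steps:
$P{\left(d \right)} = d \left(3 + d\right)$ ($P{\left(d \right)} = \left(3 + d\right) d = d \left(3 + d\right)$)
$n{\left(Y \right)} = 4 Y^{2}$ ($n{\left(Y \right)} = \left(2 Y\right)^{2} = 4 Y^{2}$)
$X = -119$ ($X = -63 - 56 = -119$)
$\left(\left(n{\left(P{\left(-5 \right)} \right)} - 18\right) + X\right) \left(-71\right) = \left(\left(4 \left(- 5 \left(3 - 5\right)\right)^{2} - 18\right) - 119\right) \left(-71\right) = \left(\left(4 \left(\left(-5\right) \left(-2\right)\right)^{2} - 18\right) - 119\right) \left(-71\right) = \left(\left(4 \cdot 10^{2} - 18\right) - 119\right) \left(-71\right) = \left(\left(4 \cdot 100 - 18\right) - 119\right) \left(-71\right) = \left(\left(400 - 18\right) - 119\right) \left(-71\right) = \left(382 - 119\right) \left(-71\right) = 263 \left(-71\right) = -18673$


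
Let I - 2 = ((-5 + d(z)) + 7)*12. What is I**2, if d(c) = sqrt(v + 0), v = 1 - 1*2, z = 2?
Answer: 532 + 624*I ≈ 532.0 + 624.0*I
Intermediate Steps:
v = -1 (v = 1 - 2 = -1)
d(c) = I (d(c) = sqrt(-1 + 0) = sqrt(-1) = I)
I = 26 + 12*I (I = 2 + ((-5 + I) + 7)*12 = 2 + (2 + I)*12 = 2 + (24 + 12*I) = 26 + 12*I ≈ 26.0 + 12.0*I)
I**2 = (26 + 12*I)**2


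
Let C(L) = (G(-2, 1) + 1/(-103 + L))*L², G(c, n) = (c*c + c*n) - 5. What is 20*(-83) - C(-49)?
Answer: 844937/152 ≈ 5558.8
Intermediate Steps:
G(c, n) = -5 + c² + c*n (G(c, n) = (c² + c*n) - 5 = -5 + c² + c*n)
C(L) = L²*(-3 + 1/(-103 + L)) (C(L) = ((-5 + (-2)² - 2*1) + 1/(-103 + L))*L² = ((-5 + 4 - 2) + 1/(-103 + L))*L² = (-3 + 1/(-103 + L))*L² = L²*(-3 + 1/(-103 + L)))
20*(-83) - C(-49) = 20*(-83) - (-49)²*(310 - 3*(-49))/(-103 - 49) = -1660 - 2401*(310 + 147)/(-152) = -1660 - 2401*(-1)*457/152 = -1660 - 1*(-1097257/152) = -1660 + 1097257/152 = 844937/152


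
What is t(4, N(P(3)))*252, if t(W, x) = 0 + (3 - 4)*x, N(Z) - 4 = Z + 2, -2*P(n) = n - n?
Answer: -1512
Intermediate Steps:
P(n) = 0 (P(n) = -(n - n)/2 = -1/2*0 = 0)
N(Z) = 6 + Z (N(Z) = 4 + (Z + 2) = 4 + (2 + Z) = 6 + Z)
t(W, x) = -x (t(W, x) = 0 - x = -x)
t(4, N(P(3)))*252 = -(6 + 0)*252 = -1*6*252 = -6*252 = -1512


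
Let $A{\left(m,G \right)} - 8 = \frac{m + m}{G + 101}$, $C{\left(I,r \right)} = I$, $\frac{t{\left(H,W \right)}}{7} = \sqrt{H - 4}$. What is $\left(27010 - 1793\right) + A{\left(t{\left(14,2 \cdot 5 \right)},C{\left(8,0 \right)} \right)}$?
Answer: $25225 + \frac{14 \sqrt{10}}{109} \approx 25225.0$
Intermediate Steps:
$t{\left(H,W \right)} = 7 \sqrt{-4 + H}$ ($t{\left(H,W \right)} = 7 \sqrt{H - 4} = 7 \sqrt{-4 + H}$)
$A{\left(m,G \right)} = 8 + \frac{2 m}{101 + G}$ ($A{\left(m,G \right)} = 8 + \frac{m + m}{G + 101} = 8 + \frac{2 m}{101 + G}$)
$\left(27010 - 1793\right) + A{\left(t{\left(14,2 \cdot 5 \right)},C{\left(8,0 \right)} \right)} = \left(27010 - 1793\right) + \frac{2 \left(404 + 7 \sqrt{-4 + 14} + 4 \cdot 8\right)}{101 + 8} = 25217 + \frac{2 \left(404 + 7 \sqrt{10} + 32\right)}{109} = 25217 + 2 \cdot \frac{1}{109} \left(436 + 7 \sqrt{10}\right) = 25217 + \left(8 + \frac{14 \sqrt{10}}{109}\right) = 25225 + \frac{14 \sqrt{10}}{109}$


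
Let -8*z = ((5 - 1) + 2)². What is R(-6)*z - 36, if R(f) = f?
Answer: -9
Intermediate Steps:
z = -9/2 (z = -((5 - 1) + 2)²/8 = -(4 + 2)²/8 = -⅛*6² = -⅛*36 = -9/2 ≈ -4.5000)
R(-6)*z - 36 = -6*(-9/2) - 36 = 27 - 36 = -9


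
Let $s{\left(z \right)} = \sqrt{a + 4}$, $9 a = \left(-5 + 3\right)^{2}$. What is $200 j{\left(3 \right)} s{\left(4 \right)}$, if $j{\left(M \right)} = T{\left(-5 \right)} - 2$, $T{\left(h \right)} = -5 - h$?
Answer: $- \frac{800 \sqrt{10}}{3} \approx -843.27$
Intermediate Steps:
$a = \frac{4}{9}$ ($a = \frac{\left(-5 + 3\right)^{2}}{9} = \frac{\left(-2\right)^{2}}{9} = \frac{1}{9} \cdot 4 = \frac{4}{9} \approx 0.44444$)
$s{\left(z \right)} = \frac{2 \sqrt{10}}{3}$ ($s{\left(z \right)} = \sqrt{\frac{4}{9} + 4} = \sqrt{\frac{40}{9}} = \frac{2 \sqrt{10}}{3}$)
$j{\left(M \right)} = -2$ ($j{\left(M \right)} = \left(-5 - -5\right) - 2 = \left(-5 + 5\right) - 2 = 0 - 2 = -2$)
$200 j{\left(3 \right)} s{\left(4 \right)} = 200 \left(-2\right) \frac{2 \sqrt{10}}{3} = - 400 \frac{2 \sqrt{10}}{3} = - \frac{800 \sqrt{10}}{3}$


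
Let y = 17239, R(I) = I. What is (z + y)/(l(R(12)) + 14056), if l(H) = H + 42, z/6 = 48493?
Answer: 308197/14110 ≈ 21.842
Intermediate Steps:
z = 290958 (z = 6*48493 = 290958)
l(H) = 42 + H
(z + y)/(l(R(12)) + 14056) = (290958 + 17239)/((42 + 12) + 14056) = 308197/(54 + 14056) = 308197/14110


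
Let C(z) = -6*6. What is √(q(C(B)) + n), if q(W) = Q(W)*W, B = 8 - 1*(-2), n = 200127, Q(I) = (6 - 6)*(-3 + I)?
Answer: √200127 ≈ 447.36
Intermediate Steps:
Q(I) = 0 (Q(I) = 0*(-3 + I) = 0)
B = 10 (B = 8 + 2 = 10)
C(z) = -36
q(W) = 0 (q(W) = 0*W = 0)
√(q(C(B)) + n) = √(0 + 200127) = √200127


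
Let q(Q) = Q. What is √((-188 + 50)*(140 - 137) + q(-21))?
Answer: I*√435 ≈ 20.857*I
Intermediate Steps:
√((-188 + 50)*(140 - 137) + q(-21)) = √((-188 + 50)*(140 - 137) - 21) = √(-138*3 - 21) = √(-414 - 21) = √(-435) = I*√435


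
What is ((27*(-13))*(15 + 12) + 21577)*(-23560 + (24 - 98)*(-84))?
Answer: -209862400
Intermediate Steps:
((27*(-13))*(15 + 12) + 21577)*(-23560 + (24 - 98)*(-84)) = (-351*27 + 21577)*(-23560 - 74*(-84)) = (-9477 + 21577)*(-23560 + 6216) = 12100*(-17344) = -209862400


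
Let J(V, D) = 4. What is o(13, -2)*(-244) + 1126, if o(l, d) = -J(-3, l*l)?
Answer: 2102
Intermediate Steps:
o(l, d) = -4 (o(l, d) = -1*4 = -4)
o(13, -2)*(-244) + 1126 = -4*(-244) + 1126 = 976 + 1126 = 2102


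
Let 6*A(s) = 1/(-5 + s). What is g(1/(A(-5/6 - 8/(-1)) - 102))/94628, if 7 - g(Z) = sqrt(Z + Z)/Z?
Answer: 7/94628 + 5*I*sqrt(1378)/1230164 ≈ 7.3974e-5 + 0.00015088*I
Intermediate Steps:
A(s) = 1/(6*(-5 + s))
g(Z) = 7 - sqrt(2)/sqrt(Z) (g(Z) = 7 - sqrt(Z + Z)/Z = 7 - sqrt(2*Z)/Z = 7 - sqrt(2)*sqrt(Z)/Z = 7 - sqrt(2)/sqrt(Z))
g(1/(A(-5/6 - 8/(-1)) - 102))/94628 = (7 - sqrt(2)/sqrt(1/(1/(6*(-5 + (-5/6 - 8/(-1)))) - 102)))/94628 = (7 - sqrt(2)/sqrt(1/(1/(6*(-5 + (-5*1/6 - 8*(-1)))) - 102)))*(1/94628) = (7 - sqrt(2)/sqrt(1/(1/(6*(-5 + (-5/6 + 8))) - 102)))*(1/94628) = (7 - sqrt(2)/sqrt(1/(1/(6*(-5 + 43/6)) - 102)))*(1/94628) = (7 - sqrt(2)/sqrt(1/(1/(6*(13/6)) - 102)))*(1/94628) = (7 - sqrt(2)/sqrt(1/((1/6)*(6/13) - 102)))*(1/94628) = (7 - sqrt(2)/sqrt(1/(1/13 - 102)))*(1/94628) = (7 - sqrt(2)/sqrt(1/(-1325/13)))*(1/94628) = (7 - sqrt(2)/sqrt(-13/1325))*(1/94628) = (7 - sqrt(2)*(-5*I*sqrt(689)/13))*(1/94628) = (7 + 5*I*sqrt(1378)/13)*(1/94628) = 7/94628 + 5*I*sqrt(1378)/1230164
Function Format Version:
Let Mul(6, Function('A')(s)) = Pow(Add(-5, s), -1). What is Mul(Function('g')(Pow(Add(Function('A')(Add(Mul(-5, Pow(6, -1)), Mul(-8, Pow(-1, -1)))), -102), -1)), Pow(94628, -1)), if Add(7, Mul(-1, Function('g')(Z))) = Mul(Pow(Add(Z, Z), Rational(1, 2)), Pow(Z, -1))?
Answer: Add(Rational(7, 94628), Mul(Rational(5, 1230164), I, Pow(1378, Rational(1, 2)))) ≈ Add(7.3974e-5, Mul(0.00015088, I))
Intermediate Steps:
Function('A')(s) = Mul(Rational(1, 6), Pow(Add(-5, s), -1))
Function('g')(Z) = Add(7, Mul(-1, Pow(2, Rational(1, 2)), Pow(Z, Rational(-1, 2)))) (Function('g')(Z) = Add(7, Mul(-1, Mul(Pow(Add(Z, Z), Rational(1, 2)), Pow(Z, -1)))) = Add(7, Mul(-1, Mul(Pow(Mul(2, Z), Rational(1, 2)), Pow(Z, -1)))) = Add(7, Mul(-1, Mul(Mul(Pow(2, Rational(1, 2)), Pow(Z, Rational(1, 2))), Pow(Z, -1)))) = Add(7, Mul(-1, Mul(Pow(2, Rational(1, 2)), Pow(Z, Rational(-1, 2))))) = Add(7, Mul(-1, Pow(2, Rational(1, 2)), Pow(Z, Rational(-1, 2)))))
Mul(Function('g')(Pow(Add(Function('A')(Add(Mul(-5, Pow(6, -1)), Mul(-8, Pow(-1, -1)))), -102), -1)), Pow(94628, -1)) = Mul(Add(7, Mul(-1, Pow(2, Rational(1, 2)), Pow(Pow(Add(Mul(Rational(1, 6), Pow(Add(-5, Add(Mul(-5, Pow(6, -1)), Mul(-8, Pow(-1, -1)))), -1)), -102), -1), Rational(-1, 2)))), Pow(94628, -1)) = Mul(Add(7, Mul(-1, Pow(2, Rational(1, 2)), Pow(Pow(Add(Mul(Rational(1, 6), Pow(Add(-5, Add(Mul(-5, Rational(1, 6)), Mul(-8, -1))), -1)), -102), -1), Rational(-1, 2)))), Rational(1, 94628)) = Mul(Add(7, Mul(-1, Pow(2, Rational(1, 2)), Pow(Pow(Add(Mul(Rational(1, 6), Pow(Add(-5, Add(Rational(-5, 6), 8)), -1)), -102), -1), Rational(-1, 2)))), Rational(1, 94628)) = Mul(Add(7, Mul(-1, Pow(2, Rational(1, 2)), Pow(Pow(Add(Mul(Rational(1, 6), Pow(Add(-5, Rational(43, 6)), -1)), -102), -1), Rational(-1, 2)))), Rational(1, 94628)) = Mul(Add(7, Mul(-1, Pow(2, Rational(1, 2)), Pow(Pow(Add(Mul(Rational(1, 6), Pow(Rational(13, 6), -1)), -102), -1), Rational(-1, 2)))), Rational(1, 94628)) = Mul(Add(7, Mul(-1, Pow(2, Rational(1, 2)), Pow(Pow(Add(Mul(Rational(1, 6), Rational(6, 13)), -102), -1), Rational(-1, 2)))), Rational(1, 94628)) = Mul(Add(7, Mul(-1, Pow(2, Rational(1, 2)), Pow(Pow(Add(Rational(1, 13), -102), -1), Rational(-1, 2)))), Rational(1, 94628)) = Mul(Add(7, Mul(-1, Pow(2, Rational(1, 2)), Pow(Pow(Rational(-1325, 13), -1), Rational(-1, 2)))), Rational(1, 94628)) = Mul(Add(7, Mul(-1, Pow(2, Rational(1, 2)), Pow(Rational(-13, 1325), Rational(-1, 2)))), Rational(1, 94628)) = Mul(Add(7, Mul(-1, Pow(2, Rational(1, 2)), Mul(Rational(-5, 13), I, Pow(689, Rational(1, 2))))), Rational(1, 94628)) = Mul(Add(7, Mul(Rational(5, 13), I, Pow(1378, Rational(1, 2)))), Rational(1, 94628)) = Add(Rational(7, 94628), Mul(Rational(5, 1230164), I, Pow(1378, Rational(1, 2))))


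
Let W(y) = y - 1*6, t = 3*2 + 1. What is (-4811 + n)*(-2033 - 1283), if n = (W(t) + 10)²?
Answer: 15552040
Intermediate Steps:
t = 7 (t = 6 + 1 = 7)
W(y) = -6 + y (W(y) = y - 6 = -6 + y)
n = 121 (n = ((-6 + 7) + 10)² = (1 + 10)² = 11² = 121)
(-4811 + n)*(-2033 - 1283) = (-4811 + 121)*(-2033 - 1283) = -4690*(-3316) = 15552040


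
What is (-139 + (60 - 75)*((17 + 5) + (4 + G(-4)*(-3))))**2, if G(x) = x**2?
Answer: 36481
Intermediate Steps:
(-139 + (60 - 75)*((17 + 5) + (4 + G(-4)*(-3))))**2 = (-139 + (60 - 75)*((17 + 5) + (4 + (-4)**2*(-3))))**2 = (-139 - 15*(22 + (4 + 16*(-3))))**2 = (-139 - 15*(22 + (4 - 48)))**2 = (-139 - 15*(22 - 44))**2 = (-139 - 15*(-22))**2 = (-139 + 330)**2 = 191**2 = 36481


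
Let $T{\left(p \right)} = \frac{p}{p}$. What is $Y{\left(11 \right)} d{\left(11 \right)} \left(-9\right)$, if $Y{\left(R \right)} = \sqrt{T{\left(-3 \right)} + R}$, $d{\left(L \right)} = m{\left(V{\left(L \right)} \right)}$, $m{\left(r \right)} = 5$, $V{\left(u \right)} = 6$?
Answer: $- 90 \sqrt{3} \approx -155.88$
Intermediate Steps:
$T{\left(p \right)} = 1$
$d{\left(L \right)} = 5$
$Y{\left(R \right)} = \sqrt{1 + R}$
$Y{\left(11 \right)} d{\left(11 \right)} \left(-9\right) = \sqrt{1 + 11} \cdot 5 \left(-9\right) = \sqrt{12} \cdot 5 \left(-9\right) = 2 \sqrt{3} \cdot 5 \left(-9\right) = 10 \sqrt{3} \left(-9\right) = - 90 \sqrt{3}$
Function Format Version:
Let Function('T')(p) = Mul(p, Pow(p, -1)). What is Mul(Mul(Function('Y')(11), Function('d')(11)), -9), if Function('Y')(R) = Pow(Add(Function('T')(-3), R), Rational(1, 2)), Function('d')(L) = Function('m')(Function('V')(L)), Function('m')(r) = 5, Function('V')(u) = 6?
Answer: Mul(-90, Pow(3, Rational(1, 2))) ≈ -155.88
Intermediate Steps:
Function('T')(p) = 1
Function('d')(L) = 5
Function('Y')(R) = Pow(Add(1, R), Rational(1, 2))
Mul(Mul(Function('Y')(11), Function('d')(11)), -9) = Mul(Mul(Pow(Add(1, 11), Rational(1, 2)), 5), -9) = Mul(Mul(Pow(12, Rational(1, 2)), 5), -9) = Mul(Mul(Mul(2, Pow(3, Rational(1, 2))), 5), -9) = Mul(Mul(10, Pow(3, Rational(1, 2))), -9) = Mul(-90, Pow(3, Rational(1, 2)))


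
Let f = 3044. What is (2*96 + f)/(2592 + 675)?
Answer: 3236/3267 ≈ 0.99051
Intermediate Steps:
(2*96 + f)/(2592 + 675) = (2*96 + 3044)/(2592 + 675) = (192 + 3044)/3267 = 3236*(1/3267) = 3236/3267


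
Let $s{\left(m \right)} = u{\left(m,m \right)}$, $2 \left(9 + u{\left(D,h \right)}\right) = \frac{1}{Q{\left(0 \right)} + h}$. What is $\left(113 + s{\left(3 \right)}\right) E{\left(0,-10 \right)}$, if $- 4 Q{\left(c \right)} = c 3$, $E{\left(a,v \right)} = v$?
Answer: $- \frac{3125}{3} \approx -1041.7$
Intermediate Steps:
$Q{\left(c \right)} = - \frac{3 c}{4}$ ($Q{\left(c \right)} = - \frac{c 3}{4} = - \frac{3 c}{4}$)
$u{\left(D,h \right)} = -9 + \frac{1}{2 h}$ ($u{\left(D,h \right)} = -9 + \frac{1}{2 \left(\left(- \frac{3}{4}\right) 0 + h\right)} = -9 + \frac{1}{2 \left(0 + h\right)} = -9 + \frac{1}{2 h}$)
$s{\left(m \right)} = -9 + \frac{1}{2 m}$
$\left(113 + s{\left(3 \right)}\right) E{\left(0,-10 \right)} = \left(113 - \left(9 - \frac{1}{2 \cdot 3}\right)\right) \left(-10\right) = \left(113 + \left(-9 + \frac{1}{2} \cdot \frac{1}{3}\right)\right) \left(-10\right) = \left(113 + \left(-9 + \frac{1}{6}\right)\right) \left(-10\right) = \left(113 - \frac{53}{6}\right) \left(-10\right) = \frac{625}{6} \left(-10\right) = - \frac{3125}{3}$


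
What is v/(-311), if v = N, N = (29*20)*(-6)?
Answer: 3480/311 ≈ 11.190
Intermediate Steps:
N = -3480 (N = 580*(-6) = -3480)
v = -3480
v/(-311) = -3480/(-311) = -3480*(-1/311) = 3480/311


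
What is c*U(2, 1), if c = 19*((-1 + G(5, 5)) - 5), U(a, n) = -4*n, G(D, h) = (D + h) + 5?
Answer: -684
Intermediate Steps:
G(D, h) = 5 + D + h
c = 171 (c = 19*((-1 + (5 + 5 + 5)) - 5) = 19*((-1 + 15) - 5) = 19*(14 - 5) = 19*9 = 171)
c*U(2, 1) = 171*(-4*1) = 171*(-4) = -684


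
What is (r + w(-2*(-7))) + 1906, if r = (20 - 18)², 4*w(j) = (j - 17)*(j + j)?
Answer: 1889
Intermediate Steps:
w(j) = j*(-17 + j)/2 (w(j) = ((j - 17)*(j + j))/4 = ((-17 + j)*(2*j))/4 = (2*j*(-17 + j))/4 = j*(-17 + j)/2)
r = 4 (r = 2² = 4)
(r + w(-2*(-7))) + 1906 = (4 + (-2*(-7))*(-17 - 2*(-7))/2) + 1906 = (4 + (½)*14*(-17 + 14)) + 1906 = (4 + (½)*14*(-3)) + 1906 = (4 - 21) + 1906 = -17 + 1906 = 1889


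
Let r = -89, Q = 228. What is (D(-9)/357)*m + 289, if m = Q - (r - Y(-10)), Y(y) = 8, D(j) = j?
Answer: 33416/119 ≈ 280.81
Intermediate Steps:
m = 325 (m = 228 - (-89 - 1*8) = 228 - (-89 - 8) = 228 - 1*(-97) = 228 + 97 = 325)
(D(-9)/357)*m + 289 = -9/357*325 + 289 = -9*1/357*325 + 289 = -3/119*325 + 289 = -975/119 + 289 = 33416/119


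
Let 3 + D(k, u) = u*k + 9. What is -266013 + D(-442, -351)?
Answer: -110865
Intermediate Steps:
D(k, u) = 6 + k*u (D(k, u) = -3 + (u*k + 9) = -3 + (k*u + 9) = -3 + (9 + k*u) = 6 + k*u)
-266013 + D(-442, -351) = -266013 + (6 - 442*(-351)) = -266013 + (6 + 155142) = -266013 + 155148 = -110865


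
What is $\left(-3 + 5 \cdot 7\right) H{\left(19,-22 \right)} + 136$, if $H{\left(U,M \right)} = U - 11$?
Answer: $392$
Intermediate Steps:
$H{\left(U,M \right)} = -11 + U$ ($H{\left(U,M \right)} = U - 11 = -11 + U$)
$\left(-3 + 5 \cdot 7\right) H{\left(19,-22 \right)} + 136 = \left(-3 + 5 \cdot 7\right) \left(-11 + 19\right) + 136 = \left(-3 + 35\right) 8 + 136 = 32 \cdot 8 + 136 = 256 + 136 = 392$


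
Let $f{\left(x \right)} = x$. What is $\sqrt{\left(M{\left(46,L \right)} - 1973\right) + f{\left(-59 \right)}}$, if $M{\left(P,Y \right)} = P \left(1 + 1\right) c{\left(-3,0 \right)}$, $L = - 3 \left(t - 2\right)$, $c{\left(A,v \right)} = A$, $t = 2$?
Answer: $2 i \sqrt{577} \approx 48.042 i$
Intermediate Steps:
$L = 0$ ($L = - 3 \left(2 - 2\right) = \left(-3\right) 0 = 0$)
$M{\left(P,Y \right)} = - 6 P$ ($M{\left(P,Y \right)} = P \left(1 + 1\right) \left(-3\right) = P 2 \left(-3\right) = 2 P \left(-3\right) = - 6 P$)
$\sqrt{\left(M{\left(46,L \right)} - 1973\right) + f{\left(-59 \right)}} = \sqrt{\left(\left(-6\right) 46 - 1973\right) - 59} = \sqrt{\left(-276 - 1973\right) - 59} = \sqrt{-2249 - 59} = \sqrt{-2308} = 2 i \sqrt{577}$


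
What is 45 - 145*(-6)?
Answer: 915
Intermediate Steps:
45 - 145*(-6) = 45 - 29*(-30) = 45 + 870 = 915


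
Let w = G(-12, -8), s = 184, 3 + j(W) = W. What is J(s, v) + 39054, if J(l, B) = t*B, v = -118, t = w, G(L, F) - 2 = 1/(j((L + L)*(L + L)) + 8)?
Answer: 22553140/581 ≈ 38818.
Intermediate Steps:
j(W) = -3 + W
G(L, F) = 2 + 1/(5 + 4*L²) (G(L, F) = 2 + 1/((-3 + (L + L)*(L + L)) + 8) = 2 + 1/((-3 + (2*L)*(2*L)) + 8) = 2 + 1/((-3 + 4*L²) + 8) = 2 + 1/(5 + 4*L²))
w = 1163/581 (w = (11 + 8*(-12)²)/(5 + 4*(-12)²) = (11 + 8*144)/(5 + 4*144) = (11 + 1152)/(5 + 576) = 1163/581 ≈ 2.0017)
t = 1163/581 ≈ 2.0017
J(l, B) = 1163*B/581
J(s, v) + 39054 = (1163/581)*(-118) + 39054 = -137234/581 + 39054 = 22553140/581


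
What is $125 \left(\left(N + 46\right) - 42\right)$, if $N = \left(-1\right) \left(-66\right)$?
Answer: $8750$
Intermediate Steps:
$N = 66$
$125 \left(\left(N + 46\right) - 42\right) = 125 \left(\left(66 + 46\right) - 42\right) = 125 \left(112 - 42\right) = 125 \cdot 70 = 8750$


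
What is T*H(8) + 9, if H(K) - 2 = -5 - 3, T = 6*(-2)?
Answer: 81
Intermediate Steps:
T = -12
H(K) = -6 (H(K) = 2 + (-5 - 3) = 2 - 8 = -6)
T*H(8) + 9 = -12*(-6) + 9 = 72 + 9 = 81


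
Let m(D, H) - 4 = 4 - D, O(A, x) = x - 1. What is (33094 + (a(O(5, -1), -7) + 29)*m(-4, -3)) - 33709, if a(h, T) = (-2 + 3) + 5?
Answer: -195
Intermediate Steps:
O(A, x) = -1 + x
m(D, H) = 8 - D (m(D, H) = 4 + (4 - D) = 8 - D)
a(h, T) = 6 (a(h, T) = 1 + 5 = 6)
(33094 + (a(O(5, -1), -7) + 29)*m(-4, -3)) - 33709 = (33094 + (6 + 29)*(8 - 1*(-4))) - 33709 = (33094 + 35*(8 + 4)) - 33709 = (33094 + 35*12) - 33709 = (33094 + 420) - 33709 = 33514 - 33709 = -195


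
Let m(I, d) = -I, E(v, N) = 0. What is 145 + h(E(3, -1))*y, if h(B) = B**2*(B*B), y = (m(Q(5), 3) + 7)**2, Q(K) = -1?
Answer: 145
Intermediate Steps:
y = 64 (y = (-1*(-1) + 7)**2 = (1 + 7)**2 = 8**2 = 64)
h(B) = B**4 (h(B) = B**2*B**2 = B**4)
145 + h(E(3, -1))*y = 145 + 0**4*64 = 145 + 0*64 = 145 + 0 = 145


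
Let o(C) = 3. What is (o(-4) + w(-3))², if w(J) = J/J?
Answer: 16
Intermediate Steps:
w(J) = 1
(o(-4) + w(-3))² = (3 + 1)² = 4² = 16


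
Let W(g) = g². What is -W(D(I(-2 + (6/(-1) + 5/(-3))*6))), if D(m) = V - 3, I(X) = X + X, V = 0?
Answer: -9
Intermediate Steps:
I(X) = 2*X
D(m) = -3 (D(m) = 0 - 3 = -3)
-W(D(I(-2 + (6/(-1) + 5/(-3))*6))) = -1*(-3)² = -1*9 = -9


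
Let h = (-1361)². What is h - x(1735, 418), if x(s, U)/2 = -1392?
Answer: 1855105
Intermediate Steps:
x(s, U) = -2784 (x(s, U) = 2*(-1392) = -2784)
h = 1852321
h - x(1735, 418) = 1852321 - 1*(-2784) = 1852321 + 2784 = 1855105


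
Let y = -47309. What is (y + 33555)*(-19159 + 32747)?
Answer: -186889352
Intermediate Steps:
(y + 33555)*(-19159 + 32747) = (-47309 + 33555)*(-19159 + 32747) = -13754*13588 = -186889352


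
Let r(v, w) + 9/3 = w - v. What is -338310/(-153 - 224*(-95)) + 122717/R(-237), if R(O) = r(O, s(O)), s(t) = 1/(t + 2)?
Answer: 590667555275/1161752603 ≈ 508.43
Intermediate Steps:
s(t) = 1/(2 + t)
r(v, w) = -3 + w - v (r(v, w) = -3 + (w - v) = -3 + w - v)
R(O) = -3 + 1/(2 + O) - O
-338310/(-153 - 224*(-95)) + 122717/R(-237) = -338310/(-153 - 224*(-95)) + 122717/(((1 - (2 - 237)*(3 - 237))/(2 - 237))) = -338310/(-153 + 21280) + 122717/(((1 - 1*(-235)*(-234))/(-235))) = -338310/21127 + 122717/((-(1 - 54990)/235)) = -338310*1/21127 + 122717/((-1/235*(-54989))) = -338310/21127 + 122717/(54989/235) = -338310/21127 + 122717*(235/54989) = -338310/21127 + 28838495/54989 = 590667555275/1161752603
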